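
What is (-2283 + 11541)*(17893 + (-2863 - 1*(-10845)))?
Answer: 239550750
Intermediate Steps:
(-2283 + 11541)*(17893 + (-2863 - 1*(-10845))) = 9258*(17893 + (-2863 + 10845)) = 9258*(17893 + 7982) = 9258*25875 = 239550750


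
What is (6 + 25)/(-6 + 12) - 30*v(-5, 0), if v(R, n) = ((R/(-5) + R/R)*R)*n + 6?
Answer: -1049/6 ≈ -174.83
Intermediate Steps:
v(R, n) = 6 + R*n*(1 - R/5) (v(R, n) = ((R*(-1/5) + 1)*R)*n + 6 = ((-R/5 + 1)*R)*n + 6 = ((1 - R/5)*R)*n + 6 = (R*(1 - R/5))*n + 6 = R*n*(1 - R/5) + 6 = 6 + R*n*(1 - R/5))
(6 + 25)/(-6 + 12) - 30*v(-5, 0) = (6 + 25)/(-6 + 12) - 30*(6 - 5*0 - 1/5*0*(-5)**2) = 31/6 - 30*(6 + 0 - 1/5*0*25) = 31*(1/6) - 30*(6 + 0 + 0) = 31/6 - 30*6 = 31/6 - 180 = -1049/6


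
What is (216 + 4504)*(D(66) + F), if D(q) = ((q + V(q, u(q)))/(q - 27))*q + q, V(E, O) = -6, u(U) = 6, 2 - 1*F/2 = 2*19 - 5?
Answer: 6475840/13 ≈ 4.9814e+5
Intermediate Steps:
F = -62 (F = 4 - 2*(2*19 - 5) = 4 - 2*(38 - 5) = 4 - 2*33 = 4 - 66 = -62)
D(q) = q + q*(-6 + q)/(-27 + q) (D(q) = ((q - 6)/(q - 27))*q + q = ((-6 + q)/(-27 + q))*q + q = q*(-6 + q)/(-27 + q) + q = q + q*(-6 + q)/(-27 + q))
(216 + 4504)*(D(66) + F) = (216 + 4504)*(66*(-33 + 2*66)/(-27 + 66) - 62) = 4720*(66*(-33 + 132)/39 - 62) = 4720*(66*(1/39)*99 - 62) = 4720*(2178/13 - 62) = 4720*(1372/13) = 6475840/13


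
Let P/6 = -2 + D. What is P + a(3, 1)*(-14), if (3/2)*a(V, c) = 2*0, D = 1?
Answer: -6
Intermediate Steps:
a(V, c) = 0 (a(V, c) = 2*(2*0)/3 = (2/3)*0 = 0)
P = -6 (P = 6*(-2 + 1) = 6*(-1) = -6)
P + a(3, 1)*(-14) = -6 + 0*(-14) = -6 + 0 = -6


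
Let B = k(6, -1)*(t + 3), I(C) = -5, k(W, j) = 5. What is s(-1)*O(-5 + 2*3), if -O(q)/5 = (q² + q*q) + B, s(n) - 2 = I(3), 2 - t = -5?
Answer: 780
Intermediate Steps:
t = 7 (t = 2 - 1*(-5) = 2 + 5 = 7)
B = 50 (B = 5*(7 + 3) = 5*10 = 50)
s(n) = -3 (s(n) = 2 - 5 = -3)
O(q) = -250 - 10*q² (O(q) = -5*((q² + q*q) + 50) = -5*((q² + q²) + 50) = -5*(2*q² + 50) = -5*(50 + 2*q²) = -250 - 10*q²)
s(-1)*O(-5 + 2*3) = -3*(-250 - 10*(-5 + 2*3)²) = -3*(-250 - 10*(-5 + 6)²) = -3*(-250 - 10*1²) = -3*(-250 - 10*1) = -3*(-250 - 10) = -3*(-260) = 780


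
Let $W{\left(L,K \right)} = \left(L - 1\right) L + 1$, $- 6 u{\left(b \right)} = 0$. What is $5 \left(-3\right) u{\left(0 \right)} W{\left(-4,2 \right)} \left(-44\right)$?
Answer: $0$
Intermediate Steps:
$u{\left(b \right)} = 0$ ($u{\left(b \right)} = \left(- \frac{1}{6}\right) 0 = 0$)
$W{\left(L,K \right)} = 1 + L \left(-1 + L\right)$ ($W{\left(L,K \right)} = \left(-1 + L\right) L + 1 = L \left(-1 + L\right) + 1 = 1 + L \left(-1 + L\right)$)
$5 \left(-3\right) u{\left(0 \right)} W{\left(-4,2 \right)} \left(-44\right) = 5 \left(-3\right) 0 \left(1 + \left(-4\right)^{2} - -4\right) \left(-44\right) = \left(-15\right) 0 \left(1 + 16 + 4\right) \left(-44\right) = 0 \cdot 21 \left(-44\right) = 0 \left(-44\right) = 0$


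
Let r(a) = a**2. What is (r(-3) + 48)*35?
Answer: 1995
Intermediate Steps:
(r(-3) + 48)*35 = ((-3)**2 + 48)*35 = (9 + 48)*35 = 57*35 = 1995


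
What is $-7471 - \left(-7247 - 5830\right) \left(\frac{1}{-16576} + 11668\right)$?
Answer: $\frac{2529082606763}{16576} \approx 1.5257 \cdot 10^{8}$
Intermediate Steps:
$-7471 - \left(-7247 - 5830\right) \left(\frac{1}{-16576} + 11668\right) = -7471 - - 13077 \left(- \frac{1}{16576} + 11668\right) = -7471 - \left(-13077\right) \frac{193408767}{16576} = -7471 - - \frac{2529206446059}{16576} = -7471 + \frac{2529206446059}{16576} = \frac{2529082606763}{16576}$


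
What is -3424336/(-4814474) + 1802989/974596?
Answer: 858413416503/335154793036 ≈ 2.5612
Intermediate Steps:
-3424336/(-4814474) + 1802989/974596 = -3424336*(-1/4814474) + 1802989*(1/974596) = 1712168/2407237 + 1802989/974596 = 858413416503/335154793036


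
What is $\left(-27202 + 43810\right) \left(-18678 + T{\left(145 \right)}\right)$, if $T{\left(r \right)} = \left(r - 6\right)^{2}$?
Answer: $10678944$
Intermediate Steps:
$T{\left(r \right)} = \left(-6 + r\right)^{2}$
$\left(-27202 + 43810\right) \left(-18678 + T{\left(145 \right)}\right) = \left(-27202 + 43810\right) \left(-18678 + \left(-6 + 145\right)^{2}\right) = 16608 \left(-18678 + 139^{2}\right) = 16608 \left(-18678 + 19321\right) = 16608 \cdot 643 = 10678944$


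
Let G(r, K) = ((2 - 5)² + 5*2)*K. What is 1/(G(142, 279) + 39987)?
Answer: 1/45288 ≈ 2.2081e-5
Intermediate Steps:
G(r, K) = 19*K (G(r, K) = ((-3)² + 10)*K = (9 + 10)*K = 19*K)
1/(G(142, 279) + 39987) = 1/(19*279 + 39987) = 1/(5301 + 39987) = 1/45288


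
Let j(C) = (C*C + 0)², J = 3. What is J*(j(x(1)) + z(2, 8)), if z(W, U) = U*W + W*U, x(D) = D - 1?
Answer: 96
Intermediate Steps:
x(D) = -1 + D
z(W, U) = 2*U*W (z(W, U) = U*W + U*W = 2*U*W)
j(C) = C⁴ (j(C) = (C² + 0)² = (C²)² = C⁴)
J*(j(x(1)) + z(2, 8)) = 3*((-1 + 1)⁴ + 2*8*2) = 3*(0⁴ + 32) = 3*(0 + 32) = 3*32 = 96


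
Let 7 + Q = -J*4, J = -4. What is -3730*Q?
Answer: -33570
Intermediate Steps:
Q = 9 (Q = -7 - 1*(-4)*4 = -7 + 4*4 = -7 + 16 = 9)
-3730*Q = -3730*9 = -33570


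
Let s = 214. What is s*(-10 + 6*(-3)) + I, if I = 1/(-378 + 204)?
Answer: -1042609/174 ≈ -5992.0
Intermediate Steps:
I = -1/174 (I = 1/(-174) = -1/174 ≈ -0.0057471)
s*(-10 + 6*(-3)) + I = 214*(-10 + 6*(-3)) - 1/174 = 214*(-10 - 18) - 1/174 = 214*(-28) - 1/174 = -5992 - 1/174 = -1042609/174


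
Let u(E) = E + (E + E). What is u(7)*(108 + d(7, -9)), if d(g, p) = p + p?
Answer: 1890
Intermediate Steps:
u(E) = 3*E (u(E) = E + 2*E = 3*E)
d(g, p) = 2*p
u(7)*(108 + d(7, -9)) = (3*7)*(108 + 2*(-9)) = 21*(108 - 18) = 21*90 = 1890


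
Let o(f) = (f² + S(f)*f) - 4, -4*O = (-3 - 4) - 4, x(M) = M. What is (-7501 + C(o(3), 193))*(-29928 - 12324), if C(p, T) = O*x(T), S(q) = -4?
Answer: 294507003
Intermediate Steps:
O = 11/4 (O = -((-3 - 4) - 4)/4 = -(-7 - 4)/4 = -¼*(-11) = 11/4 ≈ 2.7500)
o(f) = -4 + f² - 4*f (o(f) = (f² - 4*f) - 4 = -4 + f² - 4*f)
C(p, T) = 11*T/4
(-7501 + C(o(3), 193))*(-29928 - 12324) = (-7501 + (11/4)*193)*(-29928 - 12324) = (-7501 + 2123/4)*(-42252) = -27881/4*(-42252) = 294507003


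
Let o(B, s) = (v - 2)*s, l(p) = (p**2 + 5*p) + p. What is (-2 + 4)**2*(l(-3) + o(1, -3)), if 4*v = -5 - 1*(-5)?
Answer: -12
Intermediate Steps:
v = 0 (v = (-5 - 1*(-5))/4 = (-5 + 5)/4 = (1/4)*0 = 0)
l(p) = p**2 + 6*p
o(B, s) = -2*s (o(B, s) = (0 - 2)*s = -2*s)
(-2 + 4)**2*(l(-3) + o(1, -3)) = (-2 + 4)**2*(-3*(6 - 3) - 2*(-3)) = 2**2*(-3*3 + 6) = 4*(-9 + 6) = 4*(-3) = -12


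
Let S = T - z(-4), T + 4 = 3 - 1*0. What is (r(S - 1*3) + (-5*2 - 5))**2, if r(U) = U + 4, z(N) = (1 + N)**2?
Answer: 576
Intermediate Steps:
T = -1 (T = -4 + (3 - 1*0) = -4 + (3 + 0) = -4 + 3 = -1)
S = -10 (S = -1 - (1 - 4)**2 = -1 - 1*(-3)**2 = -1 - 1*9 = -1 - 9 = -10)
r(U) = 4 + U
(r(S - 1*3) + (-5*2 - 5))**2 = ((4 + (-10 - 1*3)) + (-5*2 - 5))**2 = ((4 + (-10 - 3)) + (-10 - 5))**2 = ((4 - 13) - 15)**2 = (-9 - 15)**2 = (-24)**2 = 576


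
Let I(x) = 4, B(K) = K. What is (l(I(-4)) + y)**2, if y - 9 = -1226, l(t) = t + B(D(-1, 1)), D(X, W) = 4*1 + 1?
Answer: 1459264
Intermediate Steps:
D(X, W) = 5 (D(X, W) = 4 + 1 = 5)
l(t) = 5 + t (l(t) = t + 5 = 5 + t)
y = -1217 (y = 9 - 1226 = -1217)
(l(I(-4)) + y)**2 = ((5 + 4) - 1217)**2 = (9 - 1217)**2 = (-1208)**2 = 1459264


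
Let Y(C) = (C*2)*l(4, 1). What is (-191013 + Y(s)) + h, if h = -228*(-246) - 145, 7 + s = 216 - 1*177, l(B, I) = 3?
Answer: -134878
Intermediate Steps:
s = 32 (s = -7 + (216 - 1*177) = -7 + (216 - 177) = -7 + 39 = 32)
h = 55943 (h = 56088 - 145 = 55943)
Y(C) = 6*C (Y(C) = (C*2)*3 = (2*C)*3 = 6*C)
(-191013 + Y(s)) + h = (-191013 + 6*32) + 55943 = (-191013 + 192) + 55943 = -190821 + 55943 = -134878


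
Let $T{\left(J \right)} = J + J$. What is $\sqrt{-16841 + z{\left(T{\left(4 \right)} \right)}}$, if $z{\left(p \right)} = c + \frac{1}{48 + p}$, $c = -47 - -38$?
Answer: $\frac{i \sqrt{13210386}}{28} \approx 129.81 i$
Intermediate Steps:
$T{\left(J \right)} = 2 J$
$c = -9$ ($c = -47 + 38 = -9$)
$z{\left(p \right)} = -9 + \frac{1}{48 + p}$
$\sqrt{-16841 + z{\left(T{\left(4 \right)} \right)}} = \sqrt{-16841 + \frac{-431 - 9 \cdot 2 \cdot 4}{48 + 2 \cdot 4}} = \sqrt{-16841 + \frac{-431 - 72}{48 + 8}} = \sqrt{-16841 + \frac{-431 - 72}{56}} = \sqrt{-16841 + \frac{1}{56} \left(-503\right)} = \sqrt{-16841 - \frac{503}{56}} = \sqrt{- \frac{943599}{56}} = \frac{i \sqrt{13210386}}{28}$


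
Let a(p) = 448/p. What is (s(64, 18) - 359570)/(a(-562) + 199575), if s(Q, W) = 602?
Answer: -100870008/56080351 ≈ -1.7987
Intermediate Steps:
(s(64, 18) - 359570)/(a(-562) + 199575) = (602 - 359570)/(448/(-562) + 199575) = -358968/(448*(-1/562) + 199575) = -358968/(-224/281 + 199575) = -358968/56080351/281 = -358968*281/56080351 = -100870008/56080351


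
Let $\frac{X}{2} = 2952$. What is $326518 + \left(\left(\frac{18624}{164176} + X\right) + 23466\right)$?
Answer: $\frac{3651767932}{10261} \approx 3.5589 \cdot 10^{5}$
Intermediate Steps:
$X = 5904$ ($X = 2 \cdot 2952 = 5904$)
$326518 + \left(\left(\frac{18624}{164176} + X\right) + 23466\right) = 326518 + \left(\left(\frac{18624}{164176} + 5904\right) + 23466\right) = 326518 + \left(\left(18624 \cdot \frac{1}{164176} + 5904\right) + 23466\right) = 326518 + \left(\left(\frac{1164}{10261} + 5904\right) + 23466\right) = 326518 + \left(\frac{60582108}{10261} + 23466\right) = 326518 + \frac{301366734}{10261} = \frac{3651767932}{10261}$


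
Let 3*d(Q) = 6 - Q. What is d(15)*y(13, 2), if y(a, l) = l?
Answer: -6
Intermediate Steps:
d(Q) = 2 - Q/3 (d(Q) = (6 - Q)/3 = 2 - Q/3)
d(15)*y(13, 2) = (2 - ⅓*15)*2 = (2 - 5)*2 = -3*2 = -6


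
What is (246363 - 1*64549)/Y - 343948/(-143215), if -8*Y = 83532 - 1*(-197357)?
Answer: -111696726308/40227518135 ≈ -2.7766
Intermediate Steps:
Y = -280889/8 (Y = -(83532 - 1*(-197357))/8 = -(83532 + 197357)/8 = -1/8*280889 = -280889/8 ≈ -35111.)
(246363 - 1*64549)/Y - 343948/(-143215) = (246363 - 1*64549)/(-280889/8) - 343948/(-143215) = (246363 - 64549)*(-8/280889) - 343948*(-1/143215) = 181814*(-8/280889) + 343948/143215 = -1454512/280889 + 343948/143215 = -111696726308/40227518135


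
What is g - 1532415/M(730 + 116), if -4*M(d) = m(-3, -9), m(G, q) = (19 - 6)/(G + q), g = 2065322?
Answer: -46706734/13 ≈ -3.5928e+6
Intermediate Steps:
m(G, q) = 13/(G + q)
M(d) = 13/48 (M(d) = -13/(4*(-3 - 9)) = -13/(4*(-12)) = -13*(-1)/(4*12) = -1/4*(-13/12) = 13/48)
g - 1532415/M(730 + 116) = 2065322 - 1532415/13/48 = 2065322 - 1532415*48/13 = 2065322 - 73555920/13 = -46706734/13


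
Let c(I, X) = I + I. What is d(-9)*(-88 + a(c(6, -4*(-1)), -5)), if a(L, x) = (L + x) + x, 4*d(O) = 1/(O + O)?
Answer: 43/36 ≈ 1.1944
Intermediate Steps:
d(O) = 1/(8*O) (d(O) = 1/(4*(O + O)) = 1/(4*((2*O))) = (1/(2*O))/4 = 1/(8*O))
c(I, X) = 2*I
a(L, x) = L + 2*x
d(-9)*(-88 + a(c(6, -4*(-1)), -5)) = ((⅛)/(-9))*(-88 + (2*6 + 2*(-5))) = ((⅛)*(-⅑))*(-88 + (12 - 10)) = -(-88 + 2)/72 = -1/72*(-86) = 43/36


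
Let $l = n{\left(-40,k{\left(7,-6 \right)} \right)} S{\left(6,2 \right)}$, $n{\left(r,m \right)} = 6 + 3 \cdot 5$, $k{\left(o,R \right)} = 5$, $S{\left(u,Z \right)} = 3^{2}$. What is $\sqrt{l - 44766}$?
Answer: $3 i \sqrt{4953} \approx 211.13 i$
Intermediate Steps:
$S{\left(u,Z \right)} = 9$
$n{\left(r,m \right)} = 21$ ($n{\left(r,m \right)} = 6 + 15 = 21$)
$l = 189$ ($l = 21 \cdot 9 = 189$)
$\sqrt{l - 44766} = \sqrt{189 - 44766} = \sqrt{-44577} = 3 i \sqrt{4953}$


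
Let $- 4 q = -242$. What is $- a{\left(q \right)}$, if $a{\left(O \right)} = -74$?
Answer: $74$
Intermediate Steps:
$q = \frac{121}{2}$ ($q = \left(- \frac{1}{4}\right) \left(-242\right) = \frac{121}{2} \approx 60.5$)
$- a{\left(q \right)} = \left(-1\right) \left(-74\right) = 74$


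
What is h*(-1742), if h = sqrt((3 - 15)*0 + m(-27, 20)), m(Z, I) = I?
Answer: -3484*sqrt(5) ≈ -7790.5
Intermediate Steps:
h = 2*sqrt(5) (h = sqrt((3 - 15)*0 + 20) = sqrt(-12*0 + 20) = sqrt(0 + 20) = sqrt(20) = 2*sqrt(5) ≈ 4.4721)
h*(-1742) = (2*sqrt(5))*(-1742) = -3484*sqrt(5)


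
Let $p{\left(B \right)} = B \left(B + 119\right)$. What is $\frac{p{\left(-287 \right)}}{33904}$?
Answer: $\frac{6027}{4238} \approx 1.4221$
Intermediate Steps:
$p{\left(B \right)} = B \left(119 + B\right)$
$\frac{p{\left(-287 \right)}}{33904} = \frac{\left(-287\right) \left(119 - 287\right)}{33904} = \left(-287\right) \left(-168\right) \frac{1}{33904} = 48216 \cdot \frac{1}{33904} = \frac{6027}{4238}$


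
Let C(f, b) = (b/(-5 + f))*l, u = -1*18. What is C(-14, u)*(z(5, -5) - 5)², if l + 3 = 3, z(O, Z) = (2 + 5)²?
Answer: 0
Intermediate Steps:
z(O, Z) = 49 (z(O, Z) = 7² = 49)
u = -18
l = 0 (l = -3 + 3 = 0)
C(f, b) = 0 (C(f, b) = (b/(-5 + f))*0 = 0)
C(-14, u)*(z(5, -5) - 5)² = 0*(49 - 5)² = 0*44² = 0*1936 = 0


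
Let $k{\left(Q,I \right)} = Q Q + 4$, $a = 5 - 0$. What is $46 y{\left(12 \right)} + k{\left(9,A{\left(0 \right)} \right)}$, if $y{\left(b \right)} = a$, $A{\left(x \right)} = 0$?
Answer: $315$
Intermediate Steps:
$a = 5$ ($a = 5 + 0 = 5$)
$k{\left(Q,I \right)} = 4 + Q^{2}$ ($k{\left(Q,I \right)} = Q^{2} + 4 = 4 + Q^{2}$)
$y{\left(b \right)} = 5$
$46 y{\left(12 \right)} + k{\left(9,A{\left(0 \right)} \right)} = 46 \cdot 5 + \left(4 + 9^{2}\right) = 230 + \left(4 + 81\right) = 230 + 85 = 315$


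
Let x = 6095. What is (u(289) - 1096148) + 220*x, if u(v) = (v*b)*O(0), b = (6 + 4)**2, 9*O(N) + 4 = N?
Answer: 2087168/9 ≈ 2.3191e+5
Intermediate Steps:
O(N) = -4/9 + N/9
b = 100 (b = 10**2 = 100)
u(v) = -400*v/9 (u(v) = (v*100)*(-4/9 + (1/9)*0) = (100*v)*(-4/9 + 0) = (100*v)*(-4/9) = -400*v/9)
(u(289) - 1096148) + 220*x = (-400/9*289 - 1096148) + 220*6095 = (-115600/9 - 1096148) + 1340900 = -9980932/9 + 1340900 = 2087168/9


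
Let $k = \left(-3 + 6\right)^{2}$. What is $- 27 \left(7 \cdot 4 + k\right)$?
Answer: $-999$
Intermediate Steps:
$k = 9$ ($k = 3^{2} = 9$)
$- 27 \left(7 \cdot 4 + k\right) = - 27 \left(7 \cdot 4 + 9\right) = - 27 \left(28 + 9\right) = \left(-27\right) 37 = -999$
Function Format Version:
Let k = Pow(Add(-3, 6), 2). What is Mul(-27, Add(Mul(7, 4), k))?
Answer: -999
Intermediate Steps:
k = 9 (k = Pow(3, 2) = 9)
Mul(-27, Add(Mul(7, 4), k)) = Mul(-27, Add(Mul(7, 4), 9)) = Mul(-27, Add(28, 9)) = Mul(-27, 37) = -999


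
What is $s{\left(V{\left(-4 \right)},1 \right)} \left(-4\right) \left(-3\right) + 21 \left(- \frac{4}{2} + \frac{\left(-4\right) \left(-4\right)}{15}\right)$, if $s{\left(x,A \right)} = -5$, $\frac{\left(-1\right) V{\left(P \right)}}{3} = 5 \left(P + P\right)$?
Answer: $- \frac{398}{5} \approx -79.6$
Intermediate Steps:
$V{\left(P \right)} = - 30 P$ ($V{\left(P \right)} = - 3 \cdot 5 \left(P + P\right) = - 3 \cdot 5 \cdot 2 P = - 3 \cdot 10 P = - 30 P$)
$s{\left(V{\left(-4 \right)},1 \right)} \left(-4\right) \left(-3\right) + 21 \left(- \frac{4}{2} + \frac{\left(-4\right) \left(-4\right)}{15}\right) = \left(-5\right) \left(-4\right) \left(-3\right) + 21 \left(- \frac{4}{2} + \frac{\left(-4\right) \left(-4\right)}{15}\right) = 20 \left(-3\right) + 21 \left(\left(-4\right) \frac{1}{2} + 16 \cdot \frac{1}{15}\right) = -60 + 21 \left(-2 + \frac{16}{15}\right) = -60 + 21 \left(- \frac{14}{15}\right) = -60 - \frac{98}{5} = - \frac{398}{5}$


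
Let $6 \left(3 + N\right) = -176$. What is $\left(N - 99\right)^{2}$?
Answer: $\frac{155236}{9} \approx 17248.0$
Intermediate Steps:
$N = - \frac{97}{3}$ ($N = -3 + \frac{1}{6} \left(-176\right) = -3 - \frac{88}{3} = - \frac{97}{3} \approx -32.333$)
$\left(N - 99\right)^{2} = \left(- \frac{97}{3} - 99\right)^{2} = \left(- \frac{394}{3}\right)^{2} = \frac{155236}{9}$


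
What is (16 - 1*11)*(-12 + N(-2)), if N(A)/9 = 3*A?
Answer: -330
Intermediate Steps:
N(A) = 27*A (N(A) = 9*(3*A) = 27*A)
(16 - 1*11)*(-12 + N(-2)) = (16 - 1*11)*(-12 + 27*(-2)) = (16 - 11)*(-12 - 54) = 5*(-66) = -330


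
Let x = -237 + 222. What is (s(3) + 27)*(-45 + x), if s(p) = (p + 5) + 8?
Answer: -2580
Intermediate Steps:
x = -15
s(p) = 13 + p (s(p) = (5 + p) + 8 = 13 + p)
(s(3) + 27)*(-45 + x) = ((13 + 3) + 27)*(-45 - 15) = (16 + 27)*(-60) = 43*(-60) = -2580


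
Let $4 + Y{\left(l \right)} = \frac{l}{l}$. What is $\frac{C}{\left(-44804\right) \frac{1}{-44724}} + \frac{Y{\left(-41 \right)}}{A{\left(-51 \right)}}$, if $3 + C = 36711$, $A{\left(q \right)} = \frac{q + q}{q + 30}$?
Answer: $\frac{606715557}{16558} \approx 36642.0$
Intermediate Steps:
$A{\left(q \right)} = \frac{2 q}{30 + q}$
$Y{\left(l \right)} = -3$ ($Y{\left(l \right)} = -4 + \frac{l}{l} = -4 + 1 = -3$)
$C = 36708$ ($C = -3 + 36711 = 36708$)
$\frac{C}{\left(-44804\right) \frac{1}{-44724}} + \frac{Y{\left(-41 \right)}}{A{\left(-51 \right)}} = \frac{36708}{\left(-44804\right) \frac{1}{-44724}} - \frac{3}{2 \left(-51\right) \frac{1}{30 - 51}} = \frac{36708}{\left(-44804\right) \left(- \frac{1}{44724}\right)} - \frac{3}{2 \left(-51\right) \frac{1}{-21}} = \frac{36708}{\frac{11201}{11181}} - \frac{3}{2 \left(-51\right) \left(- \frac{1}{21}\right)} = 36708 \cdot \frac{11181}{11201} - \frac{3}{\frac{34}{7}} = \frac{17844876}{487} - \frac{21}{34} = \frac{606715557}{16558}$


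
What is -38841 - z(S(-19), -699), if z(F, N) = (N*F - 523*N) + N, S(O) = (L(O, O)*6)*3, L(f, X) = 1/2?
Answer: -397428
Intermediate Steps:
L(f, X) = ½
S(O) = 9 (S(O) = ((½)*6)*3 = 3*3 = 9)
z(F, N) = -522*N + F*N (z(F, N) = (F*N - 523*N) + N = (-523*N + F*N) + N = -522*N + F*N)
-38841 - z(S(-19), -699) = -38841 - (-699)*(-522 + 9) = -38841 - (-699)*(-513) = -38841 - 1*358587 = -38841 - 358587 = -397428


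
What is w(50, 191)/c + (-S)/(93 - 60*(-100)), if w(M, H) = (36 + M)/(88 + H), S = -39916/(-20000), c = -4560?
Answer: -2658971/6728956875 ≈ -0.00039515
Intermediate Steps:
S = 9979/5000 (S = -39916*(-1/20000) = 9979/5000 ≈ 1.9958)
w(M, H) = (36 + M)/(88 + H)
w(50, 191)/c + (-S)/(93 - 60*(-100)) = ((36 + 50)/(88 + 191))/(-4560) + (-1*9979/5000)/(93 - 60*(-100)) = (86/279)*(-1/4560) - 9979/(5000*(93 + 6000)) = ((1/279)*86)*(-1/4560) - 9979/5000/6093 = (86/279)*(-1/4560) - 9979/5000*1/6093 = -43/636120 - 9979/30465000 = -2658971/6728956875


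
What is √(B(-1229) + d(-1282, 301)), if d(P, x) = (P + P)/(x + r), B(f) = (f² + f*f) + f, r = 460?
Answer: √1748742513809/761 ≈ 1737.7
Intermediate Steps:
B(f) = f + 2*f² (B(f) = (f² + f²) + f = 2*f² + f = f + 2*f²)
d(P, x) = 2*P/(460 + x) (d(P, x) = (P + P)/(x + 460) = (2*P)/(460 + x) = 2*P/(460 + x))
√(B(-1229) + d(-1282, 301)) = √(-1229*(1 + 2*(-1229)) + 2*(-1282)/(460 + 301)) = √(-1229*(1 - 2458) + 2*(-1282)/761) = √(-1229*(-2457) + 2*(-1282)*(1/761)) = √(3019653 - 2564/761) = √(2297953369/761) = √1748742513809/761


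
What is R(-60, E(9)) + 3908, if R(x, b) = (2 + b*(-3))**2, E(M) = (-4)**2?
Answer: 6024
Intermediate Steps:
E(M) = 16
R(x, b) = (2 - 3*b)**2
R(-60, E(9)) + 3908 = (-2 + 3*16)**2 + 3908 = (-2 + 48)**2 + 3908 = 46**2 + 3908 = 2116 + 3908 = 6024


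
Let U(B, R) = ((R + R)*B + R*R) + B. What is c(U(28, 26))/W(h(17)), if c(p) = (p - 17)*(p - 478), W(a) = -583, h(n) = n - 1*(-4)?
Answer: -3604526/583 ≈ -6182.7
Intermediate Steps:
h(n) = 4 + n (h(n) = n + 4 = 4 + n)
U(B, R) = B + R² + 2*B*R (U(B, R) = ((2*R)*B + R²) + B = (2*B*R + R²) + B = (R² + 2*B*R) + B = B + R² + 2*B*R)
c(p) = (-478 + p)*(-17 + p) (c(p) = (-17 + p)*(-478 + p) = (-478 + p)*(-17 + p))
c(U(28, 26))/W(h(17)) = (8126 + (28 + 26² + 2*28*26)² - 495*(28 + 26² + 2*28*26))/(-583) = (8126 + (28 + 676 + 1456)² - 495*(28 + 676 + 1456))*(-1/583) = (8126 + 2160² - 495*2160)*(-1/583) = (8126 + 4665600 - 1069200)*(-1/583) = 3604526*(-1/583) = -3604526/583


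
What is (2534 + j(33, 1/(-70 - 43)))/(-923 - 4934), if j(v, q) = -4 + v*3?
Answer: -2629/5857 ≈ -0.44886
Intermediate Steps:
j(v, q) = -4 + 3*v
(2534 + j(33, 1/(-70 - 43)))/(-923 - 4934) = (2534 + (-4 + 3*33))/(-923 - 4934) = (2534 + (-4 + 99))/(-5857) = (2534 + 95)*(-1/5857) = 2629*(-1/5857) = -2629/5857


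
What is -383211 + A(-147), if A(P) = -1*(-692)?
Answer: -382519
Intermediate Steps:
A(P) = 692
-383211 + A(-147) = -383211 + 692 = -382519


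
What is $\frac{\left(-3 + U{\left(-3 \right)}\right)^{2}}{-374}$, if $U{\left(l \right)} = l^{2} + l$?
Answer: $- \frac{9}{374} \approx -0.024064$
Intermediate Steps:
$U{\left(l \right)} = l + l^{2}$
$\frac{\left(-3 + U{\left(-3 \right)}\right)^{2}}{-374} = \frac{\left(-3 - 3 \left(1 - 3\right)\right)^{2}}{-374} = \left(-3 - -6\right)^{2} \left(- \frac{1}{374}\right) = \left(-3 + 6\right)^{2} \left(- \frac{1}{374}\right) = 3^{2} \left(- \frac{1}{374}\right) = 9 \left(- \frac{1}{374}\right) = - \frac{9}{374}$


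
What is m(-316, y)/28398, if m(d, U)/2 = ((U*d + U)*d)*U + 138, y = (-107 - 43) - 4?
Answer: 786896926/4733 ≈ 1.6626e+5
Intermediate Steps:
y = -154 (y = -150 - 4 = -154)
m(d, U) = 276 + 2*U*d*(U + U*d) (m(d, U) = 2*(((U*d + U)*d)*U + 138) = 2*(((U + U*d)*d)*U + 138) = 2*((d*(U + U*d))*U + 138) = 2*(U*d*(U + U*d) + 138) = 2*(138 + U*d*(U + U*d)) = 276 + 2*U*d*(U + U*d))
m(-316, y)/28398 = (276 + 2*(-316)*(-154)² + 2*(-154)²*(-316)²)/28398 = (276 + 2*(-316)*23716 + 2*23716*99856)*(1/28398) = (276 - 14988512 + 4736369792)*(1/28398) = 4721381556*(1/28398) = 786896926/4733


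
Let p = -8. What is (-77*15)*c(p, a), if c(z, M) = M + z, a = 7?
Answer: 1155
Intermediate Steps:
(-77*15)*c(p, a) = (-77*15)*(7 - 8) = -1155*(-1) = 1155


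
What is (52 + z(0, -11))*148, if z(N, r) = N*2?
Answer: 7696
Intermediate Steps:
z(N, r) = 2*N
(52 + z(0, -11))*148 = (52 + 2*0)*148 = (52 + 0)*148 = 52*148 = 7696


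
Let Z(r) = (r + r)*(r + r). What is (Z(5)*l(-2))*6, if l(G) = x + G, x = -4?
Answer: -3600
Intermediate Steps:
Z(r) = 4*r² (Z(r) = (2*r)*(2*r) = 4*r²)
l(G) = -4 + G
(Z(5)*l(-2))*6 = ((4*5²)*(-4 - 2))*6 = ((4*25)*(-6))*6 = (100*(-6))*6 = -600*6 = -3600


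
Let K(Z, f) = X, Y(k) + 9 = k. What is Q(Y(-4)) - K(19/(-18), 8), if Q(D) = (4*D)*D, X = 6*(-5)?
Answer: 706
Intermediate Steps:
Y(k) = -9 + k
X = -30
K(Z, f) = -30
Q(D) = 4*D²
Q(Y(-4)) - K(19/(-18), 8) = 4*(-9 - 4)² - 1*(-30) = 4*(-13)² + 30 = 4*169 + 30 = 676 + 30 = 706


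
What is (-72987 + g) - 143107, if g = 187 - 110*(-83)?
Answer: -206777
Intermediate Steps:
g = 9317 (g = 187 + 9130 = 9317)
(-72987 + g) - 143107 = (-72987 + 9317) - 143107 = -63670 - 143107 = -206777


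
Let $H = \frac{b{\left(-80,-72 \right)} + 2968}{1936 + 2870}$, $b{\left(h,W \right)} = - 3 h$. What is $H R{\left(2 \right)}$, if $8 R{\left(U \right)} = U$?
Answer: $\frac{401}{2403} \approx 0.16687$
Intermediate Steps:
$R{\left(U \right)} = \frac{U}{8}$
$H = \frac{1604}{2403}$ ($H = \frac{\left(-3\right) \left(-80\right) + 2968}{1936 + 2870} = \frac{240 + 2968}{4806} = 3208 \cdot \frac{1}{4806} = \frac{1604}{2403} \approx 0.6675$)
$H R{\left(2 \right)} = \frac{1604 \cdot \frac{1}{8} \cdot 2}{2403} = \frac{1604}{2403} \cdot \frac{1}{4} = \frac{401}{2403}$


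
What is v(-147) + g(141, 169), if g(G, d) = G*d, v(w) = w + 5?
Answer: 23687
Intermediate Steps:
v(w) = 5 + w
v(-147) + g(141, 169) = (5 - 147) + 141*169 = -142 + 23829 = 23687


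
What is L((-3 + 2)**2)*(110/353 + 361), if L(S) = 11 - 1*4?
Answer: 892801/353 ≈ 2529.2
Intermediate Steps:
L(S) = 7 (L(S) = 11 - 4 = 7)
L((-3 + 2)**2)*(110/353 + 361) = 7*(110/353 + 361) = 7*(127543/353) = 892801/353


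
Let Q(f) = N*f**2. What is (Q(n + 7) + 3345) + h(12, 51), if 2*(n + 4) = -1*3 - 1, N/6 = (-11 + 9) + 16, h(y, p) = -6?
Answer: 3423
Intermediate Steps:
N = 84 (N = 6*((-11 + 9) + 16) = 6*(-2 + 16) = 6*14 = 84)
n = -6 (n = -4 + (-1*3 - 1)/2 = -4 + (-3 - 1)/2 = -4 + (1/2)*(-4) = -4 - 2 = -6)
Q(f) = 84*f**2
(Q(n + 7) + 3345) + h(12, 51) = (84*(-6 + 7)**2 + 3345) - 6 = (84*1**2 + 3345) - 6 = (84*1 + 3345) - 6 = (84 + 3345) - 6 = 3429 - 6 = 3423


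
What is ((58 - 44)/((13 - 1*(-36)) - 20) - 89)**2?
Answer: 6589489/841 ≈ 7835.3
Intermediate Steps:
((58 - 44)/((13 - 1*(-36)) - 20) - 89)**2 = (14/((13 + 36) - 20) - 89)**2 = (14/(49 - 20) - 89)**2 = (14/29 - 89)**2 = (-2567/29)**2 = 6589489/841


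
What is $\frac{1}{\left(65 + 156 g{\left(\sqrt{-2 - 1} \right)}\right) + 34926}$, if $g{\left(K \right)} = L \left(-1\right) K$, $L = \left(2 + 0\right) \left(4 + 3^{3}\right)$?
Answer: $\frac{34991}{1505012833} + \frac{9672 i \sqrt{3}}{1505012833} \approx 2.325 \cdot 10^{-5} + 1.1131 \cdot 10^{-5} i$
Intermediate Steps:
$L = 62$ ($L = 2 \left(4 + 27\right) = 2 \cdot 31 = 62$)
$g{\left(K \right)} = - 62 K$ ($g{\left(K \right)} = 62 \left(-1\right) K = - 62 K$)
$\frac{1}{\left(65 + 156 g{\left(\sqrt{-2 - 1} \right)}\right) + 34926} = \frac{1}{\left(65 + 156 \left(- 62 \sqrt{-2 - 1}\right)\right) + 34926} = \frac{1}{\left(65 + 156 \left(- 62 \sqrt{-3}\right)\right) + 34926} = \frac{1}{\left(65 + 156 \left(- 62 i \sqrt{3}\right)\right) + 34926} = \frac{1}{\left(65 - 9672 i \sqrt{3}\right) + 34926} = \frac{1}{34991 - 9672 i \sqrt{3}}$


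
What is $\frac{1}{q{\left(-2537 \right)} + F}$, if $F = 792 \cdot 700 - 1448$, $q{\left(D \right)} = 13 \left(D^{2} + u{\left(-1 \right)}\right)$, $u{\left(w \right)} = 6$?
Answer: $\frac{1}{84225827} \approx 1.1873 \cdot 10^{-8}$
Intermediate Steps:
$q{\left(D \right)} = 78 + 13 D^{2}$ ($q{\left(D \right)} = 13 \left(D^{2} + 6\right) = 13 \left(6 + D^{2}\right) = 78 + 13 D^{2}$)
$F = 552952$ ($F = 554400 - 1448 = 552952$)
$\frac{1}{q{\left(-2537 \right)} + F} = \frac{1}{\left(78 + 13 \left(-2537\right)^{2}\right) + 552952} = \frac{1}{\left(78 + 13 \cdot 6436369\right) + 552952} = \frac{1}{\left(78 + 83672797\right) + 552952} = \frac{1}{83672875 + 552952} = \frac{1}{84225827}$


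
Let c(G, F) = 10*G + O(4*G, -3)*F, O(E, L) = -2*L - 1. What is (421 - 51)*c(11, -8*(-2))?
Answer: 70300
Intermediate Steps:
O(E, L) = -1 - 2*L
c(G, F) = 5*F + 10*G (c(G, F) = 10*G + (-1 - 2*(-3))*F = 10*G + (-1 + 6)*F = 10*G + 5*F = 5*F + 10*G)
(421 - 51)*c(11, -8*(-2)) = (421 - 51)*(5*(-8*(-2)) + 10*11) = 370*(5*16 + 110) = 370*(80 + 110) = 370*190 = 70300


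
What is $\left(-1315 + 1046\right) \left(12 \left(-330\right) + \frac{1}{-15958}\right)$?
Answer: $\frac{16999100189}{15958} \approx 1.0652 \cdot 10^{6}$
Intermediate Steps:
$\left(-1315 + 1046\right) \left(12 \left(-330\right) + \frac{1}{-15958}\right) = - 269 \left(-3960 - \frac{1}{15958}\right) = \left(-269\right) \left(- \frac{63193681}{15958}\right) = \frac{16999100189}{15958}$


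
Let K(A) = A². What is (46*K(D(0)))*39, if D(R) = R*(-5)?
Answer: 0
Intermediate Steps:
D(R) = -5*R
(46*K(D(0)))*39 = (46*(-5*0)²)*39 = (46*0²)*39 = (46*0)*39 = 0*39 = 0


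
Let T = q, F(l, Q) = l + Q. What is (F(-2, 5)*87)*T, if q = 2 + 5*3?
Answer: 4437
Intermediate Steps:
F(l, Q) = Q + l
q = 17 (q = 2 + 15 = 17)
T = 17
(F(-2, 5)*87)*T = ((5 - 2)*87)*17 = (3*87)*17 = 261*17 = 4437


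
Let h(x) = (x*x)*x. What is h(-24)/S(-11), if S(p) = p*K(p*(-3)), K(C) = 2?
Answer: 6912/11 ≈ 628.36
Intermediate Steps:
h(x) = x³ (h(x) = x²*x = x³)
S(p) = 2*p (S(p) = p*2 = 2*p)
h(-24)/S(-11) = (-24)³/((2*(-11))) = -13824/(-22) = -13824*(-1/22) = 6912/11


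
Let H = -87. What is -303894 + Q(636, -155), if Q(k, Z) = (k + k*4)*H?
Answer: -580554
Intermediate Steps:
Q(k, Z) = -435*k (Q(k, Z) = (k + k*4)*(-87) = (k + 4*k)*(-87) = (5*k)*(-87) = -435*k)
-303894 + Q(636, -155) = -303894 - 435*636 = -303894 - 276660 = -580554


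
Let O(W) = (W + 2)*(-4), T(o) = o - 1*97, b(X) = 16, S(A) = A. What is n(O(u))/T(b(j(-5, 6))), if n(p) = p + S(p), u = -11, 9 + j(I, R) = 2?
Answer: -8/9 ≈ -0.88889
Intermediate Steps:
j(I, R) = -7 (j(I, R) = -9 + 2 = -7)
T(o) = -97 + o (T(o) = o - 97 = -97 + o)
O(W) = -8 - 4*W (O(W) = (2 + W)*(-4) = -8 - 4*W)
n(p) = 2*p (n(p) = p + p = 2*p)
n(O(u))/T(b(j(-5, 6))) = (2*(-8 - 4*(-11)))/(-97 + 16) = (2*(-8 + 44))/(-81) = (2*36)*(-1/81) = 72*(-1/81) = -8/9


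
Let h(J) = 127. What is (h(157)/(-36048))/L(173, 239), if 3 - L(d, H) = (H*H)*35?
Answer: 127/72068315136 ≈ 1.7622e-9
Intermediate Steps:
L(d, H) = 3 - 35*H**2 (L(d, H) = 3 - H*H*35 = 3 - H**2*35 = 3 - 35*H**2)
(h(157)/(-36048))/L(173, 239) = (127/(-36048))/(3 - 35*239**2) = (127*(-1/36048))/(3 - 35*57121) = -127/(36048*(3 - 1999235)) = -127/36048/(-1999232) = -127/36048*(-1/1999232) = 127/72068315136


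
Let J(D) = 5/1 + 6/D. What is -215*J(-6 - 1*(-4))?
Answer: -430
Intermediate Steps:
J(D) = 5 + 6/D (J(D) = 5*1 + 6/D = 5 + 6/D)
-215*J(-6 - 1*(-4)) = -215*(5 + 6/(-6 - 1*(-4))) = -215*(5 + 6/(-6 + 4)) = -215*(5 + 6/(-2)) = -215*(5 + 6*(-1/2)) = -215*(5 - 3) = -215*2 = -430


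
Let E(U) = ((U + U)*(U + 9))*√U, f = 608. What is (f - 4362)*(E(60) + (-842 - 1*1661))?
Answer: 9396262 - 62166240*√15 ≈ -2.3137e+8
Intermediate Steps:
E(U) = 2*U^(3/2)*(9 + U) (E(U) = ((2*U)*(9 + U))*√U = (2*U*(9 + U))*√U = 2*U^(3/2)*(9 + U))
(f - 4362)*(E(60) + (-842 - 1*1661)) = (608 - 4362)*(2*60^(3/2)*(9 + 60) + (-842 - 1*1661)) = -3754*(2*(120*√15)*69 + (-842 - 1661)) = -3754*(16560*√15 - 2503) = -3754*(-2503 + 16560*√15) = 9396262 - 62166240*√15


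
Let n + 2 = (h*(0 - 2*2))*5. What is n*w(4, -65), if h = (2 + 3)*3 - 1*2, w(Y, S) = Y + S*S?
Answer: -1107998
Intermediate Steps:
w(Y, S) = Y + S²
h = 13 (h = 5*3 - 2 = 15 - 2 = 13)
n = -262 (n = -2 + (13*(0 - 2*2))*5 = -2 + (13*(0 - 4))*5 = -2 + (13*(-4))*5 = -2 - 52*5 = -2 - 260 = -262)
n*w(4, -65) = -262*(4 + (-65)²) = -262*(4 + 4225) = -262*4229 = -1107998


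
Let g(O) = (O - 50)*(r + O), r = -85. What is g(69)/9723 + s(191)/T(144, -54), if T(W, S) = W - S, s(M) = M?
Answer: 598967/641718 ≈ 0.93338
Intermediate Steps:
g(O) = (-85 + O)*(-50 + O) (g(O) = (O - 50)*(-85 + O) = (-50 + O)*(-85 + O) = (-85 + O)*(-50 + O))
g(69)/9723 + s(191)/T(144, -54) = (4250 + 69² - 135*69)/9723 + 191/(144 - 1*(-54)) = (4250 + 4761 - 9315)*(1/9723) + 191/(144 + 54) = -304*1/9723 + 191/198 = -304/9723 + 191*(1/198) = -304/9723 + 191/198 = 598967/641718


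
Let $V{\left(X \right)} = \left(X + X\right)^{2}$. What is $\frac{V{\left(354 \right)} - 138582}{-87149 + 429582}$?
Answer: $\frac{362682}{342433} \approx 1.0591$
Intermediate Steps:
$V{\left(X \right)} = 4 X^{2}$ ($V{\left(X \right)} = \left(2 X\right)^{2} = 4 X^{2}$)
$\frac{V{\left(354 \right)} - 138582}{-87149 + 429582} = \frac{4 \cdot 354^{2} - 138582}{-87149 + 429582} = \frac{4 \cdot 125316 - 138582}{342433} = \left(501264 - 138582\right) \frac{1}{342433} = 362682 \cdot \frac{1}{342433} = \frac{362682}{342433}$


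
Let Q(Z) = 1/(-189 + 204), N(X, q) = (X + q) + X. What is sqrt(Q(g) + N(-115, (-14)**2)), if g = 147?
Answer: I*sqrt(7635)/15 ≈ 5.8252*I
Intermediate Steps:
N(X, q) = q + 2*X
Q(Z) = 1/15
sqrt(Q(g) + N(-115, (-14)**2)) = sqrt(1/15 + ((-14)**2 + 2*(-115))) = sqrt(1/15 + (196 - 230)) = sqrt(1/15 - 34) = sqrt(-509/15) = I*sqrt(7635)/15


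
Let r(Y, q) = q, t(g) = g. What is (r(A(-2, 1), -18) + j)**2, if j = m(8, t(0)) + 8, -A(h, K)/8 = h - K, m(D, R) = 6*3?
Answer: 64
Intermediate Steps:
m(D, R) = 18
A(h, K) = -8*h + 8*K (A(h, K) = -8*(h - K) = -8*h + 8*K)
j = 26 (j = 18 + 8 = 26)
(r(A(-2, 1), -18) + j)**2 = (-18 + 26)**2 = 8**2 = 64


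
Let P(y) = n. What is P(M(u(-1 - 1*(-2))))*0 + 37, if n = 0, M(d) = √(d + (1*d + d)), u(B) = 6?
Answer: 37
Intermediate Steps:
M(d) = √3*√d (M(d) = √(d + (d + d)) = √(d + 2*d) = √(3*d) = √3*√d)
P(y) = 0
P(M(u(-1 - 1*(-2))))*0 + 37 = 0*0 + 37 = 0 + 37 = 37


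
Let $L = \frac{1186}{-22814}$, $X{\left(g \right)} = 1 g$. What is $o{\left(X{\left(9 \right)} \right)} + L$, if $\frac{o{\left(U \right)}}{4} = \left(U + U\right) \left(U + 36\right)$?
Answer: $\frac{36958087}{11407} \approx 3239.9$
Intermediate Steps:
$X{\left(g \right)} = g$
$o{\left(U \right)} = 8 U \left(36 + U\right)$ ($o{\left(U \right)} = 4 \left(U + U\right) \left(U + 36\right) = 4 \cdot 2 U \left(36 + U\right) = 8 U \left(36 + U\right)$)
$L = - \frac{593}{11407}$ ($L = 1186 \left(- \frac{1}{22814}\right) = - \frac{593}{11407} \approx -0.051986$)
$o{\left(X{\left(9 \right)} \right)} + L = 8 \cdot 9 \left(36 + 9\right) - \frac{593}{11407} = 8 \cdot 9 \cdot 45 - \frac{593}{11407} = 3240 - \frac{593}{11407} = \frac{36958087}{11407}$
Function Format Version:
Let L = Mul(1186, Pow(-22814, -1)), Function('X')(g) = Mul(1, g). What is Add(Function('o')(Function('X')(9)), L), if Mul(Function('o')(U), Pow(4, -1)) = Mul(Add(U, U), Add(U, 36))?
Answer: Rational(36958087, 11407) ≈ 3239.9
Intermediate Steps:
Function('X')(g) = g
Function('o')(U) = Mul(8, U, Add(36, U)) (Function('o')(U) = Mul(4, Mul(Add(U, U), Add(U, 36))) = Mul(4, Mul(Mul(2, U), Add(36, U))) = Mul(4, Mul(2, U, Add(36, U))) = Mul(8, U, Add(36, U)))
L = Rational(-593, 11407) (L = Mul(1186, Rational(-1, 22814)) = Rational(-593, 11407) ≈ -0.051986)
Add(Function('o')(Function('X')(9)), L) = Add(Mul(8, 9, Add(36, 9)), Rational(-593, 11407)) = Add(Mul(8, 9, 45), Rational(-593, 11407)) = Add(3240, Rational(-593, 11407)) = Rational(36958087, 11407)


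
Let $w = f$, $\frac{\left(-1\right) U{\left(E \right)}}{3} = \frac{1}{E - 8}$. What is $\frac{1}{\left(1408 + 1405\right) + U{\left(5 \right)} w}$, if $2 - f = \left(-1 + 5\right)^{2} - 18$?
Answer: $\frac{1}{2817} \approx 0.00035499$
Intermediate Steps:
$f = 4$ ($f = 2 - \left(\left(-1 + 5\right)^{2} - 18\right) = 2 - \left(4^{2} - 18\right) = 2 - \left(16 - 18\right) = 2 - -2 = 2 + 2 = 4$)
$U{\left(E \right)} = - \frac{3}{-8 + E}$ ($U{\left(E \right)} = - \frac{3}{E - 8} = - \frac{3}{-8 + E}$)
$w = 4$
$\frac{1}{\left(1408 + 1405\right) + U{\left(5 \right)} w} = \frac{1}{\left(1408 + 1405\right) + - \frac{3}{-8 + 5} \cdot 4} = \frac{1}{2813 + - \frac{3}{-3} \cdot 4} = \frac{1}{2813 + \left(-3\right) \left(- \frac{1}{3}\right) 4} = \frac{1}{2813 + 1 \cdot 4} = \frac{1}{2813 + 4} = \frac{1}{2817}$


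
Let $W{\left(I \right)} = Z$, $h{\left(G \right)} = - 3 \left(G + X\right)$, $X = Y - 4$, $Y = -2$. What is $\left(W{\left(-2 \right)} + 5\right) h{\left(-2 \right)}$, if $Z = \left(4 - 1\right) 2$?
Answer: $264$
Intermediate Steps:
$X = -6$ ($X = -2 - 4 = -6$)
$h{\left(G \right)} = 18 - 3 G$ ($h{\left(G \right)} = - 3 \left(G - 6\right) = - 3 \left(-6 + G\right) = 18 - 3 G$)
$Z = 6$ ($Z = \left(4 - 1\right) 2 = 3 \cdot 2 = 6$)
$W{\left(I \right)} = 6$
$\left(W{\left(-2 \right)} + 5\right) h{\left(-2 \right)} = \left(6 + 5\right) \left(18 - -6\right) = 11 \left(18 + 6\right) = 11 \cdot 24 = 264$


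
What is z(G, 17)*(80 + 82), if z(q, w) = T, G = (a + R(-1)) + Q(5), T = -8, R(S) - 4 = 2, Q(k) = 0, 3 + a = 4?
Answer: -1296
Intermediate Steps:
a = 1 (a = -3 + 4 = 1)
R(S) = 6 (R(S) = 4 + 2 = 6)
G = 7 (G = (1 + 6) + 0 = 7 + 0 = 7)
z(q, w) = -8
z(G, 17)*(80 + 82) = -8*(80 + 82) = -8*162 = -1296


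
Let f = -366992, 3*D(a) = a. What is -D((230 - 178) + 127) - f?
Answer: 1100797/3 ≈ 3.6693e+5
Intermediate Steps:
D(a) = a/3
-D((230 - 178) + 127) - f = -((230 - 178) + 127)/3 - 1*(-366992) = -(52 + 127)/3 + 366992 = -179/3 + 366992 = 1100797/3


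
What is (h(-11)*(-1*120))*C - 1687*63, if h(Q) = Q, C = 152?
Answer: 94359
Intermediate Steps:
(h(-11)*(-1*120))*C - 1687*63 = -(-11)*120*152 - 1687*63 = -11*(-120)*152 - 1*106281 = 1320*152 - 106281 = 200640 - 106281 = 94359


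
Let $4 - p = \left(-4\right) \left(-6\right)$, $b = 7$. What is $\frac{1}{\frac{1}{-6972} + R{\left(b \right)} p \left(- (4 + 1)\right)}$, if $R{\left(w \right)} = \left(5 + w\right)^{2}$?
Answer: $\frac{6972}{100396799} \approx 6.9444 \cdot 10^{-5}$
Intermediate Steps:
$p = -20$ ($p = 4 - \left(-4\right) \left(-6\right) = 4 - 24 = -20$)
$\frac{1}{\frac{1}{-6972} + R{\left(b \right)} p \left(- (4 + 1)\right)} = \frac{1}{\frac{1}{-6972} + \left(5 + 7\right)^{2} \left(-20\right) \left(- (4 + 1)\right)} = \frac{1}{- \frac{1}{6972} + 12^{2} \left(-20\right) \left(\left(-1\right) 5\right)} = \frac{1}{- \frac{1}{6972} + 144 \left(-20\right) \left(-5\right)} = \frac{1}{- \frac{1}{6972} - -14400} = \frac{1}{- \frac{1}{6972} + 14400} = \frac{1}{\frac{100396799}{6972}} = \frac{6972}{100396799}$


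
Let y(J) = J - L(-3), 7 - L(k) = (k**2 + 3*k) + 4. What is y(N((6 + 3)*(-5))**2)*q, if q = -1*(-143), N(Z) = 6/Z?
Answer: -95953/225 ≈ -426.46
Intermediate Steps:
L(k) = 3 - k**2 - 3*k (L(k) = 7 - ((k**2 + 3*k) + 4) = 7 - (4 + k**2 + 3*k) = 7 + (-4 - k**2 - 3*k) = 3 - k**2 - 3*k)
q = 143
y(J) = -3 + J (y(J) = J - (3 - 1*(-3)**2 - 3*(-3)) = J - (3 - 1*9 + 9) = J - (3 - 9 + 9) = J - 1*3 = J - 3 = -3 + J)
y(N((6 + 3)*(-5))**2)*q = (-3 + (6/(((6 + 3)*(-5))))**2)*143 = (-3 + (6/((9*(-5))))**2)*143 = (-3 + (6/(-45))**2)*143 = (-3 + (6*(-1/45))**2)*143 = (-3 + (-2/15)**2)*143 = (-3 + 4/225)*143 = -671/225*143 = -95953/225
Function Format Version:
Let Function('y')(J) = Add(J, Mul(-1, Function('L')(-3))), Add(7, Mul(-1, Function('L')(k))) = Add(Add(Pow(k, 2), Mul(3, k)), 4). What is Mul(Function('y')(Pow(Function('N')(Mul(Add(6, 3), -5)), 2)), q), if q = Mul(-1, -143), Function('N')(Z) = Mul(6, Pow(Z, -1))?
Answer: Rational(-95953, 225) ≈ -426.46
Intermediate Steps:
Function('L')(k) = Add(3, Mul(-1, Pow(k, 2)), Mul(-3, k)) (Function('L')(k) = Add(7, Mul(-1, Add(Add(Pow(k, 2), Mul(3, k)), 4))) = Add(7, Mul(-1, Add(4, Pow(k, 2), Mul(3, k)))) = Add(7, Add(-4, Mul(-1, Pow(k, 2)), Mul(-3, k))) = Add(3, Mul(-1, Pow(k, 2)), Mul(-3, k)))
q = 143
Function('y')(J) = Add(-3, J) (Function('y')(J) = Add(J, Mul(-1, Add(3, Mul(-1, Pow(-3, 2)), Mul(-3, -3)))) = Add(J, Mul(-1, Add(3, Mul(-1, 9), 9))) = Add(J, Mul(-1, Add(3, -9, 9))) = Add(J, Mul(-1, 3)) = Add(J, -3) = Add(-3, J))
Mul(Function('y')(Pow(Function('N')(Mul(Add(6, 3), -5)), 2)), q) = Mul(Add(-3, Pow(Mul(6, Pow(Mul(Add(6, 3), -5), -1)), 2)), 143) = Mul(Add(-3, Pow(Mul(6, Pow(Mul(9, -5), -1)), 2)), 143) = Mul(Add(-3, Pow(Mul(6, Pow(-45, -1)), 2)), 143) = Mul(Add(-3, Pow(Mul(6, Rational(-1, 45)), 2)), 143) = Mul(Add(-3, Pow(Rational(-2, 15), 2)), 143) = Mul(Add(-3, Rational(4, 225)), 143) = Mul(Rational(-671, 225), 143) = Rational(-95953, 225)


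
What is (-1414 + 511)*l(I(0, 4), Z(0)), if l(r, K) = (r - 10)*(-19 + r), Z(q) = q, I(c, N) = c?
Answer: -171570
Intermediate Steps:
l(r, K) = (-19 + r)*(-10 + r) (l(r, K) = (-10 + r)*(-19 + r) = (-19 + r)*(-10 + r))
(-1414 + 511)*l(I(0, 4), Z(0)) = (-1414 + 511)*(190 + 0² - 29*0) = -903*(190 + 0 + 0) = -903*190 = -171570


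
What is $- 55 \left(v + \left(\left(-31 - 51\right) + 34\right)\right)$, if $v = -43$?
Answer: $5005$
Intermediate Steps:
$- 55 \left(v + \left(\left(-31 - 51\right) + 34\right)\right) = - 55 \left(-43 + \left(\left(-31 - 51\right) + 34\right)\right) = - 55 \left(-43 + \left(-82 + 34\right)\right) = - 55 \left(-43 - 48\right) = \left(-55\right) \left(-91\right) = 5005$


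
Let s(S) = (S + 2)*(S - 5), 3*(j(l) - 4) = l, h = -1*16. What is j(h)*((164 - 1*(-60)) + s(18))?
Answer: -1936/3 ≈ -645.33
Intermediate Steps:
h = -16
j(l) = 4 + l/3
s(S) = (-5 + S)*(2 + S) (s(S) = (2 + S)*(-5 + S) = (-5 + S)*(2 + S))
j(h)*((164 - 1*(-60)) + s(18)) = (4 + (1/3)*(-16))*((164 - 1*(-60)) + (-10 + 18**2 - 3*18)) = (4 - 16/3)*((164 + 60) + (-10 + 324 - 54)) = -4*(224 + 260)/3 = -4/3*484 = -1936/3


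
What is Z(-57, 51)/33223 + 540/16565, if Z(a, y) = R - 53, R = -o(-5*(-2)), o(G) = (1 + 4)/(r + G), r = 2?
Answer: 40933375/1320813588 ≈ 0.030991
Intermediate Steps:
o(G) = 5/(2 + G) (o(G) = (1 + 4)/(2 + G) = 5/(2 + G))
R = -5/12 (R = -5/(2 - 5*(-2)) = -5/(2 + 10) = -5/12 ≈ -0.41667)
Z(a, y) = -641/12 (Z(a, y) = -5/12 - 53 = -641/12)
Z(-57, 51)/33223 + 540/16565 = -641/12/33223 + 540/16565 = -641/12*1/33223 + 540*(1/16565) = -641/398676 + 108/3313 = 40933375/1320813588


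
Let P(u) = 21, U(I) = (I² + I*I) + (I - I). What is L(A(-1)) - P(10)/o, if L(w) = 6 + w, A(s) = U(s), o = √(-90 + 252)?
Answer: 8 - 7*√2/6 ≈ 6.3501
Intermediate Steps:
o = 9*√2 (o = √162 = 9*√2 ≈ 12.728)
U(I) = 2*I² (U(I) = (I² + I²) + 0 = 2*I² + 0 = 2*I²)
A(s) = 2*s²
L(A(-1)) - P(10)/o = (6 + 2*(-1)²) - 21/(9*√2) = (6 + 2*1) - 21*√2/18 = (6 + 2) - 7*√2/6 = 8 - 7*√2/6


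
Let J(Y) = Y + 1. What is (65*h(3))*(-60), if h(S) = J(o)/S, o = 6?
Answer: -9100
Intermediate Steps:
J(Y) = 1 + Y
h(S) = 7/S (h(S) = (1 + 6)/S = 7/S)
(65*h(3))*(-60) = (65*(7/3))*(-60) = (455/3)*(-60) = -9100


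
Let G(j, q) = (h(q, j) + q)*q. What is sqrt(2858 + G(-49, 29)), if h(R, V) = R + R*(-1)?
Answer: 3*sqrt(411) ≈ 60.819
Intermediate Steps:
h(R, V) = 0 (h(R, V) = R - R = 0)
G(j, q) = q**2 (G(j, q) = (0 + q)*q = q*q = q**2)
sqrt(2858 + G(-49, 29)) = sqrt(2858 + 29**2) = sqrt(2858 + 841) = sqrt(3699) = 3*sqrt(411)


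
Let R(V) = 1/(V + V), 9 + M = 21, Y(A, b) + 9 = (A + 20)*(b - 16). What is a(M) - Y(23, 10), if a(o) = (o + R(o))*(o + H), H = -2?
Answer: 4649/12 ≈ 387.42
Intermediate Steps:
Y(A, b) = -9 + (-16 + b)*(20 + A) (Y(A, b) = -9 + (A + 20)*(b - 16) = -9 + (20 + A)*(-16 + b) = -9 + (-16 + b)*(20 + A))
M = 12 (M = -9 + 21 = 12)
R(V) = 1/(2*V)
a(o) = (-2 + o)*(o + 1/(2*o)) (a(o) = (o + 1/(2*o))*(o - 2) = (o + 1/(2*o))*(-2 + o) = (-2 + o)*(o + 1/(2*o)))
a(M) - Y(23, 10) = (½ + 12² - 1/12 - 2*12) - (-329 - 16*23 + 20*10 + 23*10) = (½ + 144 - 1*1/12 - 24) - (-329 - 368 + 200 + 230) = (½ + 144 - 1/12 - 24) - 1*(-267) = 1445/12 + 267 = 4649/12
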